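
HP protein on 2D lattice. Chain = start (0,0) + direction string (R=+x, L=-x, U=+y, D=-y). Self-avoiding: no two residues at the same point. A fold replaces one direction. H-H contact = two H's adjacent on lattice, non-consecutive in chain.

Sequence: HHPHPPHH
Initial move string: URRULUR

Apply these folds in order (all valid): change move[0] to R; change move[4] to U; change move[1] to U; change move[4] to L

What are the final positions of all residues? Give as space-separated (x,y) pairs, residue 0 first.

Answer: (0,0) (1,0) (1,1) (2,1) (2,2) (1,2) (1,3) (2,3)

Derivation:
Initial moves: URRULUR
Fold: move[0]->R => RRRULUR (positions: [(0, 0), (1, 0), (2, 0), (3, 0), (3, 1), (2, 1), (2, 2), (3, 2)])
Fold: move[4]->U => RRRUUUR (positions: [(0, 0), (1, 0), (2, 0), (3, 0), (3, 1), (3, 2), (3, 3), (4, 3)])
Fold: move[1]->U => RURUUUR (positions: [(0, 0), (1, 0), (1, 1), (2, 1), (2, 2), (2, 3), (2, 4), (3, 4)])
Fold: move[4]->L => RURULUR (positions: [(0, 0), (1, 0), (1, 1), (2, 1), (2, 2), (1, 2), (1, 3), (2, 3)])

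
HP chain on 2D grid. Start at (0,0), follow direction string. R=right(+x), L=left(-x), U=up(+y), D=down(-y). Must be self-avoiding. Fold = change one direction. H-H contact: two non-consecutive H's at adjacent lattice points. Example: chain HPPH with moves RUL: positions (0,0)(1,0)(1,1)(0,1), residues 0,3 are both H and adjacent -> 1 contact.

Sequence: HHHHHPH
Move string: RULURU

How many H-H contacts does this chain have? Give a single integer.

Answer: 1

Derivation:
Positions: [(0, 0), (1, 0), (1, 1), (0, 1), (0, 2), (1, 2), (1, 3)]
H-H contact: residue 0 @(0,0) - residue 3 @(0, 1)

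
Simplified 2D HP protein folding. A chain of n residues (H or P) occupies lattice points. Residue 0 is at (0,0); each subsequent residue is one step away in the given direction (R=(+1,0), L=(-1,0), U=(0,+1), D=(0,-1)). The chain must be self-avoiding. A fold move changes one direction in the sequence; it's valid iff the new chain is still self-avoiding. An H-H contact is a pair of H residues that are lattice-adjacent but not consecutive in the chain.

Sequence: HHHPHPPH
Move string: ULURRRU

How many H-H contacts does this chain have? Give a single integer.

Positions: [(0, 0), (0, 1), (-1, 1), (-1, 2), (0, 2), (1, 2), (2, 2), (2, 3)]
H-H contact: residue 1 @(0,1) - residue 4 @(0, 2)

Answer: 1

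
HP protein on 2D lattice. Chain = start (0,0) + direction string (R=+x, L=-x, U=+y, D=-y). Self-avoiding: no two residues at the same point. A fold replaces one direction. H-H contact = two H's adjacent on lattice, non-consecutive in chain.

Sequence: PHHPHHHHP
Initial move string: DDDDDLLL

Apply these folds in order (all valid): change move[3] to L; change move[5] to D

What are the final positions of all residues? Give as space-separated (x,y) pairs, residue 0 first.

Initial moves: DDDDDLLL
Fold: move[3]->L => DDDLDLLL (positions: [(0, 0), (0, -1), (0, -2), (0, -3), (-1, -3), (-1, -4), (-2, -4), (-3, -4), (-4, -4)])
Fold: move[5]->D => DDDLDDLL (positions: [(0, 0), (0, -1), (0, -2), (0, -3), (-1, -3), (-1, -4), (-1, -5), (-2, -5), (-3, -5)])

Answer: (0,0) (0,-1) (0,-2) (0,-3) (-1,-3) (-1,-4) (-1,-5) (-2,-5) (-3,-5)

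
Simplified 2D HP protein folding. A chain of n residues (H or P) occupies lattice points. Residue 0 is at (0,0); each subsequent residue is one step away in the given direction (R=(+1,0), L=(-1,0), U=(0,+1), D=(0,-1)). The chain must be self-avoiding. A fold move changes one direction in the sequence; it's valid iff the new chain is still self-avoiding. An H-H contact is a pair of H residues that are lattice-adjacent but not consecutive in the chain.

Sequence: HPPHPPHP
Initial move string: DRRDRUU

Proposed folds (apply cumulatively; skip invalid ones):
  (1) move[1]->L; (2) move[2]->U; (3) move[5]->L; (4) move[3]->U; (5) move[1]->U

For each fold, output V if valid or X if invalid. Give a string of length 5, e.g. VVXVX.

Answer: XXXVX

Derivation:
Initial: DRRDRUU -> [(0, 0), (0, -1), (1, -1), (2, -1), (2, -2), (3, -2), (3, -1), (3, 0)]
Fold 1: move[1]->L => DLRDRUU INVALID (collision), skipped
Fold 2: move[2]->U => DRUDRUU INVALID (collision), skipped
Fold 3: move[5]->L => DRRDRLU INVALID (collision), skipped
Fold 4: move[3]->U => DRRURUU VALID
Fold 5: move[1]->U => DURURUU INVALID (collision), skipped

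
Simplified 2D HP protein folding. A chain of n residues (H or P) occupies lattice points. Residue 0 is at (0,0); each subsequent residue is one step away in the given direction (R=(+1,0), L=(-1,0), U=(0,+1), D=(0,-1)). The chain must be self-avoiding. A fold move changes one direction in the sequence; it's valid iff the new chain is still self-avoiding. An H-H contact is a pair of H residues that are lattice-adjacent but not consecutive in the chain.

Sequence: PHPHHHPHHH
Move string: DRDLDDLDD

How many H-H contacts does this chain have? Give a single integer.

Answer: 1

Derivation:
Positions: [(0, 0), (0, -1), (1, -1), (1, -2), (0, -2), (0, -3), (0, -4), (-1, -4), (-1, -5), (-1, -6)]
H-H contact: residue 1 @(0,-1) - residue 4 @(0, -2)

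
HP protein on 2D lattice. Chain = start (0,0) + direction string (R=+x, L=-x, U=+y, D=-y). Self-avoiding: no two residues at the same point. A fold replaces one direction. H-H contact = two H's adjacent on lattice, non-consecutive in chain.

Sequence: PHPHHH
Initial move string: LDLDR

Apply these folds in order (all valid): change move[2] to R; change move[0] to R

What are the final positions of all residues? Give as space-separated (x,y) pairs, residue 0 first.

Answer: (0,0) (1,0) (1,-1) (2,-1) (2,-2) (3,-2)

Derivation:
Initial moves: LDLDR
Fold: move[2]->R => LDRDR (positions: [(0, 0), (-1, 0), (-1, -1), (0, -1), (0, -2), (1, -2)])
Fold: move[0]->R => RDRDR (positions: [(0, 0), (1, 0), (1, -1), (2, -1), (2, -2), (3, -2)])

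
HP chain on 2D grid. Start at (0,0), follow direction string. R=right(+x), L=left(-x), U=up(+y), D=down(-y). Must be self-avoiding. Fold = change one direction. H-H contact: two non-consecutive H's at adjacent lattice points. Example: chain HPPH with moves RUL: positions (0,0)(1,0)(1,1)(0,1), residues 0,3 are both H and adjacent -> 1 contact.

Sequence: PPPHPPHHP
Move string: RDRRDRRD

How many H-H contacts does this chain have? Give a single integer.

Answer: 0

Derivation:
Positions: [(0, 0), (1, 0), (1, -1), (2, -1), (3, -1), (3, -2), (4, -2), (5, -2), (5, -3)]
No H-H contacts found.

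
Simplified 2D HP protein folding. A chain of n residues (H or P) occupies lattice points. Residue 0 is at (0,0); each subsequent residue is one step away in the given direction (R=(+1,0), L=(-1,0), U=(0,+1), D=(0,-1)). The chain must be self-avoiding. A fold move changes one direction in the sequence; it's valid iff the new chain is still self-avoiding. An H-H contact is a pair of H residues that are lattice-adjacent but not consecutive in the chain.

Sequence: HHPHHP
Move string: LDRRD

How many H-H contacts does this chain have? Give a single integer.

Positions: [(0, 0), (-1, 0), (-1, -1), (0, -1), (1, -1), (1, -2)]
H-H contact: residue 0 @(0,0) - residue 3 @(0, -1)

Answer: 1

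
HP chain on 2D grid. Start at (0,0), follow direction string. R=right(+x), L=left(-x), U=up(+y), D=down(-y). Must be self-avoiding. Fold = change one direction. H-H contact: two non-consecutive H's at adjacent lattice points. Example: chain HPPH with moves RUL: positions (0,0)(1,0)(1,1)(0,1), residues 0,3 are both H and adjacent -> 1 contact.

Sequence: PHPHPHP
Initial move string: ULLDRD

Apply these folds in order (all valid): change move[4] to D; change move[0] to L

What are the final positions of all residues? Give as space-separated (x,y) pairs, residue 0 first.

Answer: (0,0) (-1,0) (-2,0) (-3,0) (-3,-1) (-3,-2) (-3,-3)

Derivation:
Initial moves: ULLDRD
Fold: move[4]->D => ULLDDD (positions: [(0, 0), (0, 1), (-1, 1), (-2, 1), (-2, 0), (-2, -1), (-2, -2)])
Fold: move[0]->L => LLLDDD (positions: [(0, 0), (-1, 0), (-2, 0), (-3, 0), (-3, -1), (-3, -2), (-3, -3)])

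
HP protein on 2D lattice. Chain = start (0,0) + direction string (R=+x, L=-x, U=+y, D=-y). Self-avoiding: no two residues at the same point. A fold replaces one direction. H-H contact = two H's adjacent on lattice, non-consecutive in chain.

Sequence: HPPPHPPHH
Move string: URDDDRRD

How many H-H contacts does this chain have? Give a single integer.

Answer: 0

Derivation:
Positions: [(0, 0), (0, 1), (1, 1), (1, 0), (1, -1), (1, -2), (2, -2), (3, -2), (3, -3)]
No H-H contacts found.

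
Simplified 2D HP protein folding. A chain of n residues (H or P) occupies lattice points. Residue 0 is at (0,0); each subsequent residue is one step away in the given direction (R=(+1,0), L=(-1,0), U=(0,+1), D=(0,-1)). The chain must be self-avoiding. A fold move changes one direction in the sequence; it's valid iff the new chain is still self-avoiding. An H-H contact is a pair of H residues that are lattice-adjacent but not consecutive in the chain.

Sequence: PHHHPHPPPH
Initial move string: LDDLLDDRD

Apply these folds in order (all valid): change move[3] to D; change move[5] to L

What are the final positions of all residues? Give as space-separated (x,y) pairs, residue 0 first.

Answer: (0,0) (-1,0) (-1,-1) (-1,-2) (-1,-3) (-2,-3) (-3,-3) (-3,-4) (-2,-4) (-2,-5)

Derivation:
Initial moves: LDDLLDDRD
Fold: move[3]->D => LDDDLDDRD (positions: [(0, 0), (-1, 0), (-1, -1), (-1, -2), (-1, -3), (-2, -3), (-2, -4), (-2, -5), (-1, -5), (-1, -6)])
Fold: move[5]->L => LDDDLLDRD (positions: [(0, 0), (-1, 0), (-1, -1), (-1, -2), (-1, -3), (-2, -3), (-3, -3), (-3, -4), (-2, -4), (-2, -5)])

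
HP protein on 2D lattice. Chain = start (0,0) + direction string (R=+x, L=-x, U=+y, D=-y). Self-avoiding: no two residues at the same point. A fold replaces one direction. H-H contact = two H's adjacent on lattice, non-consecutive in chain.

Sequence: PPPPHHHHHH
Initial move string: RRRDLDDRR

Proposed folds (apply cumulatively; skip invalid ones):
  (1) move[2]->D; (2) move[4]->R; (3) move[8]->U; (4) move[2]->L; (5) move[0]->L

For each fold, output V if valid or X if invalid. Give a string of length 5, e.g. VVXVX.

Answer: VVVXX

Derivation:
Initial: RRRDLDDRR -> [(0, 0), (1, 0), (2, 0), (3, 0), (3, -1), (2, -1), (2, -2), (2, -3), (3, -3), (4, -3)]
Fold 1: move[2]->D => RRDDLDDRR VALID
Fold 2: move[4]->R => RRDDRDDRR VALID
Fold 3: move[8]->U => RRDDRDDRU VALID
Fold 4: move[2]->L => RRLDRDDRU INVALID (collision), skipped
Fold 5: move[0]->L => LRDDRDDRU INVALID (collision), skipped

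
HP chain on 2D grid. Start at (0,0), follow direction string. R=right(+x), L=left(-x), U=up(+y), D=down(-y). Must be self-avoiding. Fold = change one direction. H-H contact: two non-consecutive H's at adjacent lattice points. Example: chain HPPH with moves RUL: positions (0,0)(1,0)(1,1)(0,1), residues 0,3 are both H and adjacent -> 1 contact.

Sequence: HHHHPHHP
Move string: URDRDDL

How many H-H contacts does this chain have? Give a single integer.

Positions: [(0, 0), (0, 1), (1, 1), (1, 0), (2, 0), (2, -1), (2, -2), (1, -2)]
H-H contact: residue 0 @(0,0) - residue 3 @(1, 0)

Answer: 1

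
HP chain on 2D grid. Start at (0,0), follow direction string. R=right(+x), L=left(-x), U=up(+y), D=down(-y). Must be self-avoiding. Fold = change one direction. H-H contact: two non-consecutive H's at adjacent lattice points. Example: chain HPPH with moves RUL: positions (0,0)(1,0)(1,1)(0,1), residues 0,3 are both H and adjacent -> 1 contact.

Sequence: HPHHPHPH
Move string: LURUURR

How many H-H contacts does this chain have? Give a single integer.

Positions: [(0, 0), (-1, 0), (-1, 1), (0, 1), (0, 2), (0, 3), (1, 3), (2, 3)]
H-H contact: residue 0 @(0,0) - residue 3 @(0, 1)

Answer: 1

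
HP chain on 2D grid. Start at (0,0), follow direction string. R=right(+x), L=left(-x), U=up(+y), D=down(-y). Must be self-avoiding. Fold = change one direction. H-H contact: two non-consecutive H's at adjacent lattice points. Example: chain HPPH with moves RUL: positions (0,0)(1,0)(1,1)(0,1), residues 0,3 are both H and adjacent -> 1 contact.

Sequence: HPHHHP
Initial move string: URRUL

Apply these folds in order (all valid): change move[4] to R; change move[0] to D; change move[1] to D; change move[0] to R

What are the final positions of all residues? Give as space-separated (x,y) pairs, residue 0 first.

Initial moves: URRUL
Fold: move[4]->R => URRUR (positions: [(0, 0), (0, 1), (1, 1), (2, 1), (2, 2), (3, 2)])
Fold: move[0]->D => DRRUR (positions: [(0, 0), (0, -1), (1, -1), (2, -1), (2, 0), (3, 0)])
Fold: move[1]->D => DDRUR (positions: [(0, 0), (0, -1), (0, -2), (1, -2), (1, -1), (2, -1)])
Fold: move[0]->R => RDRUR (positions: [(0, 0), (1, 0), (1, -1), (2, -1), (2, 0), (3, 0)])

Answer: (0,0) (1,0) (1,-1) (2,-1) (2,0) (3,0)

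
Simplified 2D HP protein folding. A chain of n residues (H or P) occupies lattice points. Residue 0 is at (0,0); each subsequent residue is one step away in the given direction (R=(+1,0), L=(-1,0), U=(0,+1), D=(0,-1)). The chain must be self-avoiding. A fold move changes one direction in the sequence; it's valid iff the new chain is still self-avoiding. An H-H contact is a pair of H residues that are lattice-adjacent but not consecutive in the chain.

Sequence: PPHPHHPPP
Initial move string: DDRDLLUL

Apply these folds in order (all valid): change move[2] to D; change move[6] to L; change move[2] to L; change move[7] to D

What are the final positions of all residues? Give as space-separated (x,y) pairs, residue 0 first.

Initial moves: DDRDLLUL
Fold: move[2]->D => DDDDLLUL (positions: [(0, 0), (0, -1), (0, -2), (0, -3), (0, -4), (-1, -4), (-2, -4), (-2, -3), (-3, -3)])
Fold: move[6]->L => DDDDLLLL (positions: [(0, 0), (0, -1), (0, -2), (0, -3), (0, -4), (-1, -4), (-2, -4), (-3, -4), (-4, -4)])
Fold: move[2]->L => DDLDLLLL (positions: [(0, 0), (0, -1), (0, -2), (-1, -2), (-1, -3), (-2, -3), (-3, -3), (-4, -3), (-5, -3)])
Fold: move[7]->D => DDLDLLLD (positions: [(0, 0), (0, -1), (0, -2), (-1, -2), (-1, -3), (-2, -3), (-3, -3), (-4, -3), (-4, -4)])

Answer: (0,0) (0,-1) (0,-2) (-1,-2) (-1,-3) (-2,-3) (-3,-3) (-4,-3) (-4,-4)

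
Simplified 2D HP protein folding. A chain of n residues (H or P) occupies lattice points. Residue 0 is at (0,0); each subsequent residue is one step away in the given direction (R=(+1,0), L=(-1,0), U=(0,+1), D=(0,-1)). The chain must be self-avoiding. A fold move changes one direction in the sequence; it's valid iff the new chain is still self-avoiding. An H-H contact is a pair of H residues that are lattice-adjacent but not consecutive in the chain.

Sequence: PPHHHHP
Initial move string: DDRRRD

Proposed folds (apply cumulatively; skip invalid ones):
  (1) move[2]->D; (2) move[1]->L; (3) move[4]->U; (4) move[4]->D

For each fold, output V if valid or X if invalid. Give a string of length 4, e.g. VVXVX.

Answer: VVXV

Derivation:
Initial: DDRRRD -> [(0, 0), (0, -1), (0, -2), (1, -2), (2, -2), (3, -2), (3, -3)]
Fold 1: move[2]->D => DDDRRD VALID
Fold 2: move[1]->L => DLDRRD VALID
Fold 3: move[4]->U => DLDRUD INVALID (collision), skipped
Fold 4: move[4]->D => DLDRDD VALID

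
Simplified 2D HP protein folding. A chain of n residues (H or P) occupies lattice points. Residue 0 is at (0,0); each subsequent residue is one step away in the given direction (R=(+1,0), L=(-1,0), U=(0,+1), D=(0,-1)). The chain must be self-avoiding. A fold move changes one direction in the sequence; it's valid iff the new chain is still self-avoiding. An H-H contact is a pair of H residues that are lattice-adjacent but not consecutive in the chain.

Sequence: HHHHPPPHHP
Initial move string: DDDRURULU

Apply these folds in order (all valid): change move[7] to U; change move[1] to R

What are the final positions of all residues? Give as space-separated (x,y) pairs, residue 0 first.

Answer: (0,0) (0,-1) (1,-1) (1,-2) (2,-2) (2,-1) (3,-1) (3,0) (3,1) (3,2)

Derivation:
Initial moves: DDDRURULU
Fold: move[7]->U => DDDRURUUU (positions: [(0, 0), (0, -1), (0, -2), (0, -3), (1, -3), (1, -2), (2, -2), (2, -1), (2, 0), (2, 1)])
Fold: move[1]->R => DRDRURUUU (positions: [(0, 0), (0, -1), (1, -1), (1, -2), (2, -2), (2, -1), (3, -1), (3, 0), (3, 1), (3, 2)])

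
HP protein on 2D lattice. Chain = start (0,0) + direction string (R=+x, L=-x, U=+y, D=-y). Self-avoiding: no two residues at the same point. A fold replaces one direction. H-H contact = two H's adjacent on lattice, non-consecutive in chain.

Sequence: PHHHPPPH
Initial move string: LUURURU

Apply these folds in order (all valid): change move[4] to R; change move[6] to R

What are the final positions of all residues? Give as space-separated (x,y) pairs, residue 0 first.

Answer: (0,0) (-1,0) (-1,1) (-1,2) (0,2) (1,2) (2,2) (3,2)

Derivation:
Initial moves: LUURURU
Fold: move[4]->R => LUURRRU (positions: [(0, 0), (-1, 0), (-1, 1), (-1, 2), (0, 2), (1, 2), (2, 2), (2, 3)])
Fold: move[6]->R => LUURRRR (positions: [(0, 0), (-1, 0), (-1, 1), (-1, 2), (0, 2), (1, 2), (2, 2), (3, 2)])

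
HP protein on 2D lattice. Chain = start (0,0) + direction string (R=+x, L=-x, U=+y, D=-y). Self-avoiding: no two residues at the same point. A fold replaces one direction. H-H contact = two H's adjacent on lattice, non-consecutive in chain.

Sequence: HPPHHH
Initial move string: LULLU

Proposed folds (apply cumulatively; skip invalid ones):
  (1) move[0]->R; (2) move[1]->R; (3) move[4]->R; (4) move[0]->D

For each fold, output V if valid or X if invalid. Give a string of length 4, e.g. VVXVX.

Initial: LULLU -> [(0, 0), (-1, 0), (-1, 1), (-2, 1), (-3, 1), (-3, 2)]
Fold 1: move[0]->R => RULLU VALID
Fold 2: move[1]->R => RRLLU INVALID (collision), skipped
Fold 3: move[4]->R => RULLR INVALID (collision), skipped
Fold 4: move[0]->D => DULLU INVALID (collision), skipped

Answer: VXXX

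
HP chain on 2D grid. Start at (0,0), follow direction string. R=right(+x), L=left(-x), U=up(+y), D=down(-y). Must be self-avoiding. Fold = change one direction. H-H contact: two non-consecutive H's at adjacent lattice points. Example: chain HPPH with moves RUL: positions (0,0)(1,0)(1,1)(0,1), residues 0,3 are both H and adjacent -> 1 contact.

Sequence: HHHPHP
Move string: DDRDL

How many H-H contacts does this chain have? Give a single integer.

Positions: [(0, 0), (0, -1), (0, -2), (1, -2), (1, -3), (0, -3)]
No H-H contacts found.

Answer: 0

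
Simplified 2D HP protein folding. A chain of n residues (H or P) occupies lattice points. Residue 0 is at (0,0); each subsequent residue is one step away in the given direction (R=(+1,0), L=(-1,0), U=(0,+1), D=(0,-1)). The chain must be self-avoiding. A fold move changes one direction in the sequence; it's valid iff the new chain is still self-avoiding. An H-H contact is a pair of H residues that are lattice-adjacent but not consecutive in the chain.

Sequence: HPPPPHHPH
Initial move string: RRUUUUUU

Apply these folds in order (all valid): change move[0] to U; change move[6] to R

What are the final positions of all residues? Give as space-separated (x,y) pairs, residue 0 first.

Initial moves: RRUUUUUU
Fold: move[0]->U => URUUUUUU (positions: [(0, 0), (0, 1), (1, 1), (1, 2), (1, 3), (1, 4), (1, 5), (1, 6), (1, 7)])
Fold: move[6]->R => URUUUURU (positions: [(0, 0), (0, 1), (1, 1), (1, 2), (1, 3), (1, 4), (1, 5), (2, 5), (2, 6)])

Answer: (0,0) (0,1) (1,1) (1,2) (1,3) (1,4) (1,5) (2,5) (2,6)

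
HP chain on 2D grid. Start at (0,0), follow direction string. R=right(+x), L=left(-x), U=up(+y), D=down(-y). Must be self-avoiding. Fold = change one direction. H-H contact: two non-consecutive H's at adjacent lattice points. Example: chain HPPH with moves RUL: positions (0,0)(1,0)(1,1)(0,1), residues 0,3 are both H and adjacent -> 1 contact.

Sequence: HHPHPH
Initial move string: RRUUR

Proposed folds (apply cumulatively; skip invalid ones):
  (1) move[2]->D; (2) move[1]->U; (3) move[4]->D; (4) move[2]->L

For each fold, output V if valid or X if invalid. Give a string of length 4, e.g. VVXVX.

Initial: RRUUR -> [(0, 0), (1, 0), (2, 0), (2, 1), (2, 2), (3, 2)]
Fold 1: move[2]->D => RRDUR INVALID (collision), skipped
Fold 2: move[1]->U => RUUUR VALID
Fold 3: move[4]->D => RUUUD INVALID (collision), skipped
Fold 4: move[2]->L => RULUR VALID

Answer: XVXV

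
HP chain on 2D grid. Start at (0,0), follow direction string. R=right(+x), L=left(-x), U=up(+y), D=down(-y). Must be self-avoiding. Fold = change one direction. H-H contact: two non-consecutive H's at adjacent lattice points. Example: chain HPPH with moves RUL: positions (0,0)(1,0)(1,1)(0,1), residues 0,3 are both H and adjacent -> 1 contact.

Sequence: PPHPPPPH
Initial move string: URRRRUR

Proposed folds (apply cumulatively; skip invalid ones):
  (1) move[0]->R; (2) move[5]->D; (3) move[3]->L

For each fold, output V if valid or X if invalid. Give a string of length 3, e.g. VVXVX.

Answer: VVX

Derivation:
Initial: URRRRUR -> [(0, 0), (0, 1), (1, 1), (2, 1), (3, 1), (4, 1), (4, 2), (5, 2)]
Fold 1: move[0]->R => RRRRRUR VALID
Fold 2: move[5]->D => RRRRRDR VALID
Fold 3: move[3]->L => RRRLRDR INVALID (collision), skipped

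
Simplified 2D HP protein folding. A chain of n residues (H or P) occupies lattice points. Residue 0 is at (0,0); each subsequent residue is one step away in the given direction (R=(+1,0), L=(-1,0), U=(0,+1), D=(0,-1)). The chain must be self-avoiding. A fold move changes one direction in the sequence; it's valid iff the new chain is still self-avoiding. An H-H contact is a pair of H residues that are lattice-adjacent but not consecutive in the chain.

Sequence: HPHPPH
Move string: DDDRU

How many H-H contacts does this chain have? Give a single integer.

Positions: [(0, 0), (0, -1), (0, -2), (0, -3), (1, -3), (1, -2)]
H-H contact: residue 2 @(0,-2) - residue 5 @(1, -2)

Answer: 1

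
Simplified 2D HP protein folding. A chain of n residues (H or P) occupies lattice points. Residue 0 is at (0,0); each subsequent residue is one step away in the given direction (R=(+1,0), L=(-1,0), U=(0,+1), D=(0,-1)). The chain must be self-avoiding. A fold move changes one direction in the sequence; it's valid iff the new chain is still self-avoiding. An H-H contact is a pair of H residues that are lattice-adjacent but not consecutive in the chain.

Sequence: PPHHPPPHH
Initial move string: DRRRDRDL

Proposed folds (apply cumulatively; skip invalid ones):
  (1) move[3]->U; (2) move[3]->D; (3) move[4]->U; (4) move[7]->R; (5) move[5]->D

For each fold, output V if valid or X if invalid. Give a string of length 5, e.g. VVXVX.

Answer: XVXVV

Derivation:
Initial: DRRRDRDL -> [(0, 0), (0, -1), (1, -1), (2, -1), (3, -1), (3, -2), (4, -2), (4, -3), (3, -3)]
Fold 1: move[3]->U => DRRUDRDL INVALID (collision), skipped
Fold 2: move[3]->D => DRRDDRDL VALID
Fold 3: move[4]->U => DRRDURDL INVALID (collision), skipped
Fold 4: move[7]->R => DRRDDRDR VALID
Fold 5: move[5]->D => DRRDDDDR VALID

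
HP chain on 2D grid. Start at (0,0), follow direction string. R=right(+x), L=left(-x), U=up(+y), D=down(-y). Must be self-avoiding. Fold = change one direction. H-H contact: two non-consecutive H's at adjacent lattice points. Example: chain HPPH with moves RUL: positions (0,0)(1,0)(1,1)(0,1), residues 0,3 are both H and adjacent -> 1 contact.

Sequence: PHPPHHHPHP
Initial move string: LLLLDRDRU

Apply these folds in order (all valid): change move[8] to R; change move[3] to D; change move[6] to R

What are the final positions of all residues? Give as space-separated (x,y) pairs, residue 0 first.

Initial moves: LLLLDRDRU
Fold: move[8]->R => LLLLDRDRR (positions: [(0, 0), (-1, 0), (-2, 0), (-3, 0), (-4, 0), (-4, -1), (-3, -1), (-3, -2), (-2, -2), (-1, -2)])
Fold: move[3]->D => LLLDDRDRR (positions: [(0, 0), (-1, 0), (-2, 0), (-3, 0), (-3, -1), (-3, -2), (-2, -2), (-2, -3), (-1, -3), (0, -3)])
Fold: move[6]->R => LLLDDRRRR (positions: [(0, 0), (-1, 0), (-2, 0), (-3, 0), (-3, -1), (-3, -2), (-2, -2), (-1, -2), (0, -2), (1, -2)])

Answer: (0,0) (-1,0) (-2,0) (-3,0) (-3,-1) (-3,-2) (-2,-2) (-1,-2) (0,-2) (1,-2)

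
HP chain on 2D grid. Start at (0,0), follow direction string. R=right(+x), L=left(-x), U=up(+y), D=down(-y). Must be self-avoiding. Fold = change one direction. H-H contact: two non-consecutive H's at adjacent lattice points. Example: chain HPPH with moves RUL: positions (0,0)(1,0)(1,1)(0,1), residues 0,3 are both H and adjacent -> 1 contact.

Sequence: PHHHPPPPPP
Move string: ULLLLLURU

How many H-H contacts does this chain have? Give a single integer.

Positions: [(0, 0), (0, 1), (-1, 1), (-2, 1), (-3, 1), (-4, 1), (-5, 1), (-5, 2), (-4, 2), (-4, 3)]
No H-H contacts found.

Answer: 0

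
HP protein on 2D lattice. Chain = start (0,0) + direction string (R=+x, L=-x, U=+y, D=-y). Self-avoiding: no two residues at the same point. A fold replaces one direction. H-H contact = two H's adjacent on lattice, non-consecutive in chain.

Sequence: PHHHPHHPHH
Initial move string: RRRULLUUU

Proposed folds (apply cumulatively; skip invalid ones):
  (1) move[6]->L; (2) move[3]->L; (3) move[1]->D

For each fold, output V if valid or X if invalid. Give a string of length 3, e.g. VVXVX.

Answer: VXX

Derivation:
Initial: RRRULLUUU -> [(0, 0), (1, 0), (2, 0), (3, 0), (3, 1), (2, 1), (1, 1), (1, 2), (1, 3), (1, 4)]
Fold 1: move[6]->L => RRRULLLUU VALID
Fold 2: move[3]->L => RRRLLLLUU INVALID (collision), skipped
Fold 3: move[1]->D => RDRULLLUU INVALID (collision), skipped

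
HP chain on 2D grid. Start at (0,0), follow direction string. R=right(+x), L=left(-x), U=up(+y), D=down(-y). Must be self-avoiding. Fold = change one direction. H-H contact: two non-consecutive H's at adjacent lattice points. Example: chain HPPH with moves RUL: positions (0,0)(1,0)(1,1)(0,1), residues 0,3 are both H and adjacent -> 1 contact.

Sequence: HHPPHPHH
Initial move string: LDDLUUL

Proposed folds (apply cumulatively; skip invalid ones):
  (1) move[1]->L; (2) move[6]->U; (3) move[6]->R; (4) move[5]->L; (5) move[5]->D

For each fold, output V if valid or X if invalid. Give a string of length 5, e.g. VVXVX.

Answer: VVVXX

Derivation:
Initial: LDDLUUL -> [(0, 0), (-1, 0), (-1, -1), (-1, -2), (-2, -2), (-2, -1), (-2, 0), (-3, 0)]
Fold 1: move[1]->L => LLDLUUL VALID
Fold 2: move[6]->U => LLDLUUU VALID
Fold 3: move[6]->R => LLDLUUR VALID
Fold 4: move[5]->L => LLDLULR INVALID (collision), skipped
Fold 5: move[5]->D => LLDLUDR INVALID (collision), skipped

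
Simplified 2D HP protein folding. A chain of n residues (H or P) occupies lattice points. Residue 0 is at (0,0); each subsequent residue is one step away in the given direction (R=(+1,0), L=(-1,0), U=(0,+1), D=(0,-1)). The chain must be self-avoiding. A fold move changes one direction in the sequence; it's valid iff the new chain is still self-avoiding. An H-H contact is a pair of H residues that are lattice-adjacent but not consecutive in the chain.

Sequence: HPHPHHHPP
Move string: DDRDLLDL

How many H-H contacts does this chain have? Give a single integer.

Answer: 1

Derivation:
Positions: [(0, 0), (0, -1), (0, -2), (1, -2), (1, -3), (0, -3), (-1, -3), (-1, -4), (-2, -4)]
H-H contact: residue 2 @(0,-2) - residue 5 @(0, -3)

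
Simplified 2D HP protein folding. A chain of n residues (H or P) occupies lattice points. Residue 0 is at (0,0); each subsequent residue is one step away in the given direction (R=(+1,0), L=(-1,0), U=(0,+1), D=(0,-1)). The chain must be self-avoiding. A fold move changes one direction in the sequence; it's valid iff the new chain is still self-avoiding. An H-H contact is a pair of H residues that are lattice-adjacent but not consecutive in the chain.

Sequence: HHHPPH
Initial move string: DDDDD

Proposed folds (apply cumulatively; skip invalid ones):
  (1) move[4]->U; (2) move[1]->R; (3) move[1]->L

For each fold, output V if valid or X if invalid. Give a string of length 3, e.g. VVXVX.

Answer: XVV

Derivation:
Initial: DDDDD -> [(0, 0), (0, -1), (0, -2), (0, -3), (0, -4), (0, -5)]
Fold 1: move[4]->U => DDDDU INVALID (collision), skipped
Fold 2: move[1]->R => DRDDD VALID
Fold 3: move[1]->L => DLDDD VALID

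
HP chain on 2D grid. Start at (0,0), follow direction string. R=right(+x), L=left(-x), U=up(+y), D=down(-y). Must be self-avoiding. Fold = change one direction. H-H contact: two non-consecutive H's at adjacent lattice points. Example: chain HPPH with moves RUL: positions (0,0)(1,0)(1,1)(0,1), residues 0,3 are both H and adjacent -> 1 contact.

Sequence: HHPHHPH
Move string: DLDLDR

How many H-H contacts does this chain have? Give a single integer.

Positions: [(0, 0), (0, -1), (-1, -1), (-1, -2), (-2, -2), (-2, -3), (-1, -3)]
H-H contact: residue 3 @(-1,-2) - residue 6 @(-1, -3)

Answer: 1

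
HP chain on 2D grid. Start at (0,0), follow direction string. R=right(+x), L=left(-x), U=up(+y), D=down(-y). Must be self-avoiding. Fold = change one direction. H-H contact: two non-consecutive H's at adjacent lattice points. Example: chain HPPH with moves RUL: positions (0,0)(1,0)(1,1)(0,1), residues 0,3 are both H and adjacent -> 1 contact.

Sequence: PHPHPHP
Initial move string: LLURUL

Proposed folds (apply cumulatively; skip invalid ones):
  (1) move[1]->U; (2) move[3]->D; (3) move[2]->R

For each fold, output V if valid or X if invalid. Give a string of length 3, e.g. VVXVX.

Initial: LLURUL -> [(0, 0), (-1, 0), (-2, 0), (-2, 1), (-1, 1), (-1, 2), (-2, 2)]
Fold 1: move[1]->U => LUURUL VALID
Fold 2: move[3]->D => LUUDUL INVALID (collision), skipped
Fold 3: move[2]->R => LURRUL VALID

Answer: VXV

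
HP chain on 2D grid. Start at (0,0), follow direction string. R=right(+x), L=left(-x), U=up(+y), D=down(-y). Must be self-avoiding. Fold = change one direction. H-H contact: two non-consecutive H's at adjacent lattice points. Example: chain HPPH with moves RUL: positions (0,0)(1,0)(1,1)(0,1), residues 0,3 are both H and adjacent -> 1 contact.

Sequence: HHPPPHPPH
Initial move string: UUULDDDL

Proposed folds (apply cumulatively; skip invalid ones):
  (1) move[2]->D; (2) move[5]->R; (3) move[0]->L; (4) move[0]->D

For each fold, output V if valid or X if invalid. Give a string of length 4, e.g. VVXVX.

Initial: UUULDDDL -> [(0, 0), (0, 1), (0, 2), (0, 3), (-1, 3), (-1, 2), (-1, 1), (-1, 0), (-2, 0)]
Fold 1: move[2]->D => UUDLDDDL INVALID (collision), skipped
Fold 2: move[5]->R => UUULDRDL INVALID (collision), skipped
Fold 3: move[0]->L => LUULDDDL VALID
Fold 4: move[0]->D => DUULDDDL INVALID (collision), skipped

Answer: XXVX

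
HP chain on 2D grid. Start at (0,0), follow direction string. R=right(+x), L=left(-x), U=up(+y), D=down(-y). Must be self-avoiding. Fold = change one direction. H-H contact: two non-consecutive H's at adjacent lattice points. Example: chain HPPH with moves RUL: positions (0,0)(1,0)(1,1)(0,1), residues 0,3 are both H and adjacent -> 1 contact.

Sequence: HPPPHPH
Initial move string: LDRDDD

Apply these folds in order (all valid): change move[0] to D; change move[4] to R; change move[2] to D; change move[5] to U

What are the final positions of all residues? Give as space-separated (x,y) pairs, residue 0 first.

Answer: (0,0) (0,-1) (0,-2) (0,-3) (0,-4) (1,-4) (1,-3)

Derivation:
Initial moves: LDRDDD
Fold: move[0]->D => DDRDDD (positions: [(0, 0), (0, -1), (0, -2), (1, -2), (1, -3), (1, -4), (1, -5)])
Fold: move[4]->R => DDRDRD (positions: [(0, 0), (0, -1), (0, -2), (1, -2), (1, -3), (2, -3), (2, -4)])
Fold: move[2]->D => DDDDRD (positions: [(0, 0), (0, -1), (0, -2), (0, -3), (0, -4), (1, -4), (1, -5)])
Fold: move[5]->U => DDDDRU (positions: [(0, 0), (0, -1), (0, -2), (0, -3), (0, -4), (1, -4), (1, -3)])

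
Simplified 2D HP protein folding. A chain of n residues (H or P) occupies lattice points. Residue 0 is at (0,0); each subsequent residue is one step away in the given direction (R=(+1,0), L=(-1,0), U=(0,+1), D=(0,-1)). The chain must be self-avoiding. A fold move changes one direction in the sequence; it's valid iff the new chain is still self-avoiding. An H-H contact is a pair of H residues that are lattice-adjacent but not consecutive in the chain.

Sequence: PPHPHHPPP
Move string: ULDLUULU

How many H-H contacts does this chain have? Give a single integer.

Answer: 1

Derivation:
Positions: [(0, 0), (0, 1), (-1, 1), (-1, 0), (-2, 0), (-2, 1), (-2, 2), (-3, 2), (-3, 3)]
H-H contact: residue 2 @(-1,1) - residue 5 @(-2, 1)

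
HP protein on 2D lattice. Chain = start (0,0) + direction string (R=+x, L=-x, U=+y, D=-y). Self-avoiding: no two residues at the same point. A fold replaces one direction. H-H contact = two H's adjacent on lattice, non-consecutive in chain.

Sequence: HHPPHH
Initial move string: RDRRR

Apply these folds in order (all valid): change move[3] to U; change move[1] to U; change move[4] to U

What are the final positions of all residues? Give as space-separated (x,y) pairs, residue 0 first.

Answer: (0,0) (1,0) (1,1) (2,1) (2,2) (2,3)

Derivation:
Initial moves: RDRRR
Fold: move[3]->U => RDRUR (positions: [(0, 0), (1, 0), (1, -1), (2, -1), (2, 0), (3, 0)])
Fold: move[1]->U => RURUR (positions: [(0, 0), (1, 0), (1, 1), (2, 1), (2, 2), (3, 2)])
Fold: move[4]->U => RURUU (positions: [(0, 0), (1, 0), (1, 1), (2, 1), (2, 2), (2, 3)])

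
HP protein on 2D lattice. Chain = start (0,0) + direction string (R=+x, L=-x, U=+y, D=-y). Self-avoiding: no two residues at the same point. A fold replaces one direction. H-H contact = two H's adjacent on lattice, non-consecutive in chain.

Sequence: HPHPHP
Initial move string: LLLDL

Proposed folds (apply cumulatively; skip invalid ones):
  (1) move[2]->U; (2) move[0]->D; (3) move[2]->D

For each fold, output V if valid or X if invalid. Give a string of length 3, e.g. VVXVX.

Answer: XVV

Derivation:
Initial: LLLDL -> [(0, 0), (-1, 0), (-2, 0), (-3, 0), (-3, -1), (-4, -1)]
Fold 1: move[2]->U => LLUDL INVALID (collision), skipped
Fold 2: move[0]->D => DLLDL VALID
Fold 3: move[2]->D => DLDDL VALID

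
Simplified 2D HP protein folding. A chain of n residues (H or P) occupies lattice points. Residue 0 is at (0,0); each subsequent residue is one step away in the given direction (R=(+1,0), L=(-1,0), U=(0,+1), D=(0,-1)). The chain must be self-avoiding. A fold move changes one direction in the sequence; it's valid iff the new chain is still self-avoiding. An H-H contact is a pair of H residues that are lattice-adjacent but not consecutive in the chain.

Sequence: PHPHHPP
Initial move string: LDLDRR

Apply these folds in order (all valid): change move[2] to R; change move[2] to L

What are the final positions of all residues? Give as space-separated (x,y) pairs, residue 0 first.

Initial moves: LDLDRR
Fold: move[2]->R => LDRDRR (positions: [(0, 0), (-1, 0), (-1, -1), (0, -1), (0, -2), (1, -2), (2, -2)])
Fold: move[2]->L => LDLDRR (positions: [(0, 0), (-1, 0), (-1, -1), (-2, -1), (-2, -2), (-1, -2), (0, -2)])

Answer: (0,0) (-1,0) (-1,-1) (-2,-1) (-2,-2) (-1,-2) (0,-2)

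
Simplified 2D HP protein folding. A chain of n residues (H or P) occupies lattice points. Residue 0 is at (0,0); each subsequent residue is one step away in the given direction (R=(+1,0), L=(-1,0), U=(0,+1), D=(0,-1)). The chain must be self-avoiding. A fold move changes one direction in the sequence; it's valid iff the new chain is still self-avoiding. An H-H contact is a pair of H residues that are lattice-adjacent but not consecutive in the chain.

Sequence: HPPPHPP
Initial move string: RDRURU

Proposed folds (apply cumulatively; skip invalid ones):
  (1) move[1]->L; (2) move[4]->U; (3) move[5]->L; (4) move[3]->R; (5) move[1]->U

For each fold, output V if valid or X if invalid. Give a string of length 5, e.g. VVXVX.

Answer: XVVVV

Derivation:
Initial: RDRURU -> [(0, 0), (1, 0), (1, -1), (2, -1), (2, 0), (3, 0), (3, 1)]
Fold 1: move[1]->L => RLRURU INVALID (collision), skipped
Fold 2: move[4]->U => RDRUUU VALID
Fold 3: move[5]->L => RDRUUL VALID
Fold 4: move[3]->R => RDRRUL VALID
Fold 5: move[1]->U => RURRUL VALID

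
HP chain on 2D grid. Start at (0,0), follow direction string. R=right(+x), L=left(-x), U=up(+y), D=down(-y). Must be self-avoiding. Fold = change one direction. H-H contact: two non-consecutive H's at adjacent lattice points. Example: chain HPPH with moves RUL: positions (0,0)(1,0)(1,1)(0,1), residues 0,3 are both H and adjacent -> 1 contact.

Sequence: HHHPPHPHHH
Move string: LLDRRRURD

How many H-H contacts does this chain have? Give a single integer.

Positions: [(0, 0), (-1, 0), (-2, 0), (-2, -1), (-1, -1), (0, -1), (1, -1), (1, 0), (2, 0), (2, -1)]
H-H contact: residue 0 @(0,0) - residue 7 @(1, 0)
H-H contact: residue 0 @(0,0) - residue 5 @(0, -1)

Answer: 2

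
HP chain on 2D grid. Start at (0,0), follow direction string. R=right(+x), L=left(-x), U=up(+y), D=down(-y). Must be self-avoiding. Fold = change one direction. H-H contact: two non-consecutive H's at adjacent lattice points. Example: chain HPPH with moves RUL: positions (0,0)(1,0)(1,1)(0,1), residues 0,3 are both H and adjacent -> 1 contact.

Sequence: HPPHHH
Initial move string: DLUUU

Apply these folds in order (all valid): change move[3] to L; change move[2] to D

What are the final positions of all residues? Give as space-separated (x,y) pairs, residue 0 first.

Initial moves: DLUUU
Fold: move[3]->L => DLULU (positions: [(0, 0), (0, -1), (-1, -1), (-1, 0), (-2, 0), (-2, 1)])
Fold: move[2]->D => DLDLU (positions: [(0, 0), (0, -1), (-1, -1), (-1, -2), (-2, -2), (-2, -1)])

Answer: (0,0) (0,-1) (-1,-1) (-1,-2) (-2,-2) (-2,-1)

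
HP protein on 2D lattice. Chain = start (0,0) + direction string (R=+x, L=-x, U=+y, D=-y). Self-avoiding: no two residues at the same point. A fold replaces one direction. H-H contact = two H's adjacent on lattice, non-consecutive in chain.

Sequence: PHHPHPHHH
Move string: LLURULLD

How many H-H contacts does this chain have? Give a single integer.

Answer: 1

Derivation:
Positions: [(0, 0), (-1, 0), (-2, 0), (-2, 1), (-1, 1), (-1, 2), (-2, 2), (-3, 2), (-3, 1)]
H-H contact: residue 1 @(-1,0) - residue 4 @(-1, 1)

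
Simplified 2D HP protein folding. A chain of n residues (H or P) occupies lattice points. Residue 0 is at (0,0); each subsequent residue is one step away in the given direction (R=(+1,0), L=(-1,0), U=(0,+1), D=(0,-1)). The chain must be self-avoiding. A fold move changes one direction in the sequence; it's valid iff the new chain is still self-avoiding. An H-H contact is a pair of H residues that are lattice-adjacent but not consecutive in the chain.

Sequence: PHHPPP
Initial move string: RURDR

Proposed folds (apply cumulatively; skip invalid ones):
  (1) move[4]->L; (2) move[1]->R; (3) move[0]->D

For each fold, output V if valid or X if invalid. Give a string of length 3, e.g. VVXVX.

Initial: RURDR -> [(0, 0), (1, 0), (1, 1), (2, 1), (2, 0), (3, 0)]
Fold 1: move[4]->L => RURDL INVALID (collision), skipped
Fold 2: move[1]->R => RRRDR VALID
Fold 3: move[0]->D => DRRDR VALID

Answer: XVV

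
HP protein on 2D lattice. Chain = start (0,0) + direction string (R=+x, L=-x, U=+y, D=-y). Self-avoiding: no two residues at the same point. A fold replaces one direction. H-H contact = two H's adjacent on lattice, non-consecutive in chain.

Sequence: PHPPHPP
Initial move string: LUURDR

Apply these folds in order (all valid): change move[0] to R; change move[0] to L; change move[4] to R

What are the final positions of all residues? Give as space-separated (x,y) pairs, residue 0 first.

Answer: (0,0) (-1,0) (-1,1) (-1,2) (0,2) (1,2) (2,2)

Derivation:
Initial moves: LUURDR
Fold: move[0]->R => RUURDR (positions: [(0, 0), (1, 0), (1, 1), (1, 2), (2, 2), (2, 1), (3, 1)])
Fold: move[0]->L => LUURDR (positions: [(0, 0), (-1, 0), (-1, 1), (-1, 2), (0, 2), (0, 1), (1, 1)])
Fold: move[4]->R => LUURRR (positions: [(0, 0), (-1, 0), (-1, 1), (-1, 2), (0, 2), (1, 2), (2, 2)])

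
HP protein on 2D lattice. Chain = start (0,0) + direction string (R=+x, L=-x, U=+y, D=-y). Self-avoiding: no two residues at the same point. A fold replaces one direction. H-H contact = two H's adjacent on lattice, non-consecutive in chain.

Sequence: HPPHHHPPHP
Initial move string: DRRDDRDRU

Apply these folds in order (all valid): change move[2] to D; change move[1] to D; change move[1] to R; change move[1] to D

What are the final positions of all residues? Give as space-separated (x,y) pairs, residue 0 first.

Answer: (0,0) (0,-1) (0,-2) (0,-3) (0,-4) (0,-5) (1,-5) (1,-6) (2,-6) (2,-5)

Derivation:
Initial moves: DRRDDRDRU
Fold: move[2]->D => DRDDDRDRU (positions: [(0, 0), (0, -1), (1, -1), (1, -2), (1, -3), (1, -4), (2, -4), (2, -5), (3, -5), (3, -4)])
Fold: move[1]->D => DDDDDRDRU (positions: [(0, 0), (0, -1), (0, -2), (0, -3), (0, -4), (0, -5), (1, -5), (1, -6), (2, -6), (2, -5)])
Fold: move[1]->R => DRDDDRDRU (positions: [(0, 0), (0, -1), (1, -1), (1, -2), (1, -3), (1, -4), (2, -4), (2, -5), (3, -5), (3, -4)])
Fold: move[1]->D => DDDDDRDRU (positions: [(0, 0), (0, -1), (0, -2), (0, -3), (0, -4), (0, -5), (1, -5), (1, -6), (2, -6), (2, -5)])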